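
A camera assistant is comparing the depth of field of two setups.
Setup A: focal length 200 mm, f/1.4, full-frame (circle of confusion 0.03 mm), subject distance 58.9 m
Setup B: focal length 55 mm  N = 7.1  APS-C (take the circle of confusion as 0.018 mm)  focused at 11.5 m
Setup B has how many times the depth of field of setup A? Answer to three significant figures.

1.99

Setup A: H = 200²/(1.4×0.03) + 200 ≈ 952581.0 mm; DoF = Df − Dn = 62768.8 − 55480.5 ≈ 7288.3 mm.
Setup B: H = 55²/(7.1×0.018) + 55 ≈ 23724.8 mm; DoF = Df − Dn = 22266 − 7752 ≈ 14514 mm.
Ratio = 14514 / 7288.3 ≈ 1.99.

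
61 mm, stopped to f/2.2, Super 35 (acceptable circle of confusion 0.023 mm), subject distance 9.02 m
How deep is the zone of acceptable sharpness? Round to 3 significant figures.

Hyperfocal distance H = f²/(N·c) + f = 61²/(2.2 × 0.023) + 61 = 3721/0.0506 + 61 ≈ 73598.5 mm ≈ 73.60 m.
Near limit Dn = s·(H − f)/(H + s − 2f) = 9020 × (73598.5 − 61) / (73598.5 + 9020 − 2 × 61) = 9020 × 73537.5 / 82496.5 ≈ 8040.4 mm.
Far limit Df = s·(H − f)/(H − s) = 9020 × (73598.5 − 61) / (73598.5 − 9020) = 9020 × 73537.5 / 64578.5 ≈ 10271.3 mm.
Depth of field = Df − Dn = 10271.3 − 8040.4 ≈ 2230.9 mm ≈ 2.23 m.

2.23 m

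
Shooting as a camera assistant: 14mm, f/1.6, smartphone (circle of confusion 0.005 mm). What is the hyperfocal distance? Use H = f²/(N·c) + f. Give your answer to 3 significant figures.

24.5 m

Hyperfocal distance H = f²/(N·c) + f = 14²/(1.6 × 0.005) + 14 = 196/0.008 + 14 ≈ 24514.0 mm ≈ 24.5 m.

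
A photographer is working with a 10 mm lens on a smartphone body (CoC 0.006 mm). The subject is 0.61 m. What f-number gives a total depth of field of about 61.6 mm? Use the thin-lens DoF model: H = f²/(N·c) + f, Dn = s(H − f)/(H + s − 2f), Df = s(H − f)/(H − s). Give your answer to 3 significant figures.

f/1.40

Write h = H − f = f²/(N·c). The thin-lens limits are Dn = s·h/(h + (s−f)) and Df = s·h/(h − (s−f)), so DoF = Df − Dn = 2·s·(s−f)·h / (h² − (s−f)²).
That is a quadratic in h: DoF·h² − 2·s·(s−f)·h − DoF·(s−f)² = 0 ⇒ h = (s−f)·(s + √(s² + DoF²)) / DoF = 600 × (610 + √(610² + 61.6²)) / 61.6 = 600 × (610 + 613.102) / 61.6 ≈ 11913 mm.
Then N = f²/(c·h) = 10² / (0.006 × 11913) = 100 / 71.480 ≈ 1.40.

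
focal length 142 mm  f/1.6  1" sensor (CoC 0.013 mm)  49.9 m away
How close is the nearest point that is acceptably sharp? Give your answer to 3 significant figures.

Hyperfocal distance H = f²/(N·c) + f = 142²/(1.6 × 0.013) + 142 = 20164/0.0208 + 142 ≈ 969565.1 mm ≈ 969.6 m.
Near limit Dn = s·(H − f)/(H + s − 2f) = 49900 × (969565.1 − 142) / (969565.1 + 49900 − 2 × 142) = 49900 × 969423.1 / 1019181.1 ≈ 47464 mm ≈ 47.5 m.

47.5 m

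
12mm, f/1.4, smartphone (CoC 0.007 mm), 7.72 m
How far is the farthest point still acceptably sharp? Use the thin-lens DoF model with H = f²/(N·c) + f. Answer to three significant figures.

16.2 m

Hyperfocal distance H = f²/(N·c) + f = 12²/(1.4 × 0.007) + 12 = 144/0.0098 + 12 ≈ 14705.9 mm ≈ 14.71 m.
Far limit Df = s·(H − f)/(H − s) = 7720 × (14705.9 − 12) / (14705.9 − 7720) = 7720 × 14693.9 / 6985.9 ≈ 16238 mm ≈ 16.2 m.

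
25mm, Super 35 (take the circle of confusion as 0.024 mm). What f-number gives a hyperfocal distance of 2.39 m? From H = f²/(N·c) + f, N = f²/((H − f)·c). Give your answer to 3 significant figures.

f/11

Rearrange H = f²/(N·c) + f for N: N = f² / ((H − f)·c).
N = 25² / ((2390 − 25) × 0.024) = 625 / 56.76 ≈ 11.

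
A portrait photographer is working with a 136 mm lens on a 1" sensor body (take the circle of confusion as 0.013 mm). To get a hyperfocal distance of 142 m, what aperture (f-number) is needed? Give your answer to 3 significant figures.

f/10

Rearrange H = f²/(N·c) + f for N: N = f² / ((H − f)·c).
N = 136² / ((142000 − 136) × 0.013) = 18496 / 1844 ≈ 10.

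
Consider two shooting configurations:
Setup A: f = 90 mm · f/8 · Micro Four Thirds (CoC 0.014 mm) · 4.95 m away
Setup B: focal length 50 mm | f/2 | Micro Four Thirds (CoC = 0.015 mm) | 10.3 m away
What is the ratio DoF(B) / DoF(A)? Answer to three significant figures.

3.85

Setup A: H = 90²/(8×0.014) + 90 ≈ 72411.4 mm; DoF = Df − Dn = 5306.60 − 4638.31 ≈ 668.29 mm.
Setup B: H = 50²/(2×0.015) + 50 ≈ 83383.3 mm; DoF = Df − Dn = 11744.6 − 9171.9 ≈ 2572.7 mm.
Ratio = 2572.7 / 668.29 ≈ 3.85.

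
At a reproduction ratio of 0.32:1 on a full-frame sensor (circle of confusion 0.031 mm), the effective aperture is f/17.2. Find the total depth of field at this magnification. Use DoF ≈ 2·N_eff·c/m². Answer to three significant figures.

At magnification m, DoF ≈ 2·N_eff·c/m² = 2 × 17.2 × 0.031 / 0.32² = 1.066 / 0.1024 ≈ 10.4 mm.

10.4 mm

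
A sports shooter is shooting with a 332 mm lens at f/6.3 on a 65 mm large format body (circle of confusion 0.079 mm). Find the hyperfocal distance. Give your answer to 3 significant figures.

Hyperfocal distance H = f²/(N·c) + f = 332²/(6.3 × 0.079) + 332 = 110224/0.4977 + 332 ≈ 221798.7 mm ≈ 222 m.

222 m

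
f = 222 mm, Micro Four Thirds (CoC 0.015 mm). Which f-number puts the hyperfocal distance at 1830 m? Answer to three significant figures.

Rearrange H = f²/(N·c) + f for N: N = f² / ((H − f)·c).
N = 222² / ((1830000 − 222) × 0.015) = 49284 / 27447 ≈ 1.80.

f/1.80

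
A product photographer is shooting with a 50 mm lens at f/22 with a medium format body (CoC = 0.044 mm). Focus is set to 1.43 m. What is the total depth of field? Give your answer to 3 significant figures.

2.14 m

Hyperfocal distance H = f²/(N·c) + f = 50²/(22 × 0.044) + 50 = 2500/0.968 + 50 ≈ 2632.6 mm ≈ 2.633 m.
Near limit Dn = s·(H − f)/(H + s − 2f) = 1430 × (2632.6 − 50) / (2632.6 + 1430 − 2 × 50) = 1430 × 2582.6 / 3962.6 ≈ 932.0 mm.
Far limit Df = s·(H − f)/(H − s) = 1430 × (2632.6 − 50) / (2632.6 − 1430) = 1430 × 2582.6 / 1202.6 ≈ 3070.9 mm.
Depth of field = Df − Dn = 3070.9 − 932.0 ≈ 2138.9 mm ≈ 2.14 m.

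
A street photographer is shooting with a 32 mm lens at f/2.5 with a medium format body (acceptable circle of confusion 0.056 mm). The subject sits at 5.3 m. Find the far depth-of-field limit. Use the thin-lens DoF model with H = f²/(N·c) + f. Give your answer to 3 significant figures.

Hyperfocal distance H = f²/(N·c) + f = 32²/(2.5 × 0.056) + 32 = 1024/0.14 + 32 ≈ 7346.3 mm ≈ 7.346 m.
Far limit Df = s·(H − f)/(H − s) = 5300 × (7346.3 − 32) / (7346.3 − 5300) = 5300 × 7314.3 / 2046.3 ≈ 18944 mm ≈ 18.9 m.

18.9 m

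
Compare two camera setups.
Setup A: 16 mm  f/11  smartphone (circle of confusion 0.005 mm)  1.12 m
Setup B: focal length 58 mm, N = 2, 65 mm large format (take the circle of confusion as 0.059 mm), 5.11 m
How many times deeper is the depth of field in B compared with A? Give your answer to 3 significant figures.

Setup A: H = 16²/(11×0.005) + 16 ≈ 4670.5 mm; DoF = Df − Dn = 1468.25 − 905.28 ≈ 562.97 mm.
Setup B: H = 58²/(2×0.059) + 58 ≈ 28566.5 mm; DoF = Df − Dn = 6210.6 − 4340.8 ≈ 1869.8 mm.
Ratio = 1869.8 / 562.97 ≈ 3.32.

3.32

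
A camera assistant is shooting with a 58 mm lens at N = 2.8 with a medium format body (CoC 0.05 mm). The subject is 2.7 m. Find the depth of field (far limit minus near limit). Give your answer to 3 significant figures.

0.601 m

Hyperfocal distance H = f²/(N·c) + f = 58²/(2.8 × 0.05) + 58 = 3364/0.14 + 58 ≈ 24086.6 mm ≈ 24.09 m.
Near limit Dn = s·(H − f)/(H + s − 2f) = 2700 × (24086.6 − 58) / (24086.6 + 2700 − 2 × 58) = 2700 × 24028.6 / 26670.6 ≈ 2432.54 mm.
Far limit Df = s·(H − f)/(H − s) = 2700 × (24086.6 − 58) / (24086.6 − 2700) = 2700 × 24028.6 / 21386.6 ≈ 3033.55 mm.
Depth of field = Df − Dn = 3033.55 − 2432.54 ≈ 601.01 mm ≈ 0.601 m.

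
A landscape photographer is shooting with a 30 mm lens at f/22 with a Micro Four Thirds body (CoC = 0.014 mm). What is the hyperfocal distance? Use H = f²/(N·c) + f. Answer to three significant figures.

Hyperfocal distance H = f²/(N·c) + f = 30²/(22 × 0.014) + 30 = 900/0.308 + 30 ≈ 2952.1 mm ≈ 2.95 m.

2.95 m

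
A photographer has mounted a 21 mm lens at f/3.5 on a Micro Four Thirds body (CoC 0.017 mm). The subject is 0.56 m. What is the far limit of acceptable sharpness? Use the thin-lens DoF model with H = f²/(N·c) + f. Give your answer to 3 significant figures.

Hyperfocal distance H = f²/(N·c) + f = 21²/(3.5 × 0.017) + 21 = 441/0.0595 + 21 ≈ 7432.8 mm ≈ 7.433 m.
Far limit Df = s·(H − f)/(H − s) = 560 × (7432.8 − 21) / (7432.8 − 560) = 560 × 7411.8 / 6872.8 ≈ 603.92 mm ≈ 0.604 m.

0.604 m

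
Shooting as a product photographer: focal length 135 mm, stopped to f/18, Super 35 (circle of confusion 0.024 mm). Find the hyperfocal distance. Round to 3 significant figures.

42.3 m

Hyperfocal distance H = f²/(N·c) + f = 135²/(18 × 0.024) + 135 = 18225/0.432 + 135 ≈ 42322.5 mm ≈ 42.3 m.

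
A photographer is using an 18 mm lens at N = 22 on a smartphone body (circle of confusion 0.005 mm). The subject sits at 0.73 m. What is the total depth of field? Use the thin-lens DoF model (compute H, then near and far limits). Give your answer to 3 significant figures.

Hyperfocal distance H = f²/(N·c) + f = 18²/(22 × 0.005) + 18 = 324/0.11 + 18 ≈ 2963.5 mm ≈ 2.963 m.
Near limit Dn = s·(H − f)/(H + s − 2f) = 730 × (2963.5 − 18) / (2963.5 + 730 − 2 × 18) = 730 × 2945.5 / 3657.5 ≈ 587.89 mm.
Far limit Df = s·(H − f)/(H − s) = 730 × (2963.5 − 18) / (2963.5 − 730) = 730 × 2945.5 / 2233.5 ≈ 962.72 mm.
Depth of field = Df − Dn = 962.72 − 587.89 ≈ 374.83 mm.

375 mm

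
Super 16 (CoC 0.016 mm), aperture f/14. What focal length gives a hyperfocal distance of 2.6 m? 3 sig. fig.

24.0 mm

From H = f²/(N·c) + f, with f ≪ H: f ≈ √(H·N·c) = √(2600 × 14 × 0.016) = √582.40 ≈ 24.13 mm.
Exact: f² + N·c·f − N·c·H = 0 ⇒ f = (−N·c + √((N·c)² + 4·N·c·H))/2 = (−0.224 + √2329.7)/2 ≈ 24.021 mm ≈ 24.0 mm.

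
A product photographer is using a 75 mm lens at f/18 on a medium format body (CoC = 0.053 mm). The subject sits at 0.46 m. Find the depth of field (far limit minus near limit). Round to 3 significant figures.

Hyperfocal distance H = f²/(N·c) + f = 75²/(18 × 0.053) + 75 = 5625/0.954 + 75 ≈ 5971.2 mm ≈ 5.971 m.
Near limit Dn = s·(H − f)/(H + s − 2f) = 460 × (5971.2 − 75) / (5971.2 + 460 − 2 × 75) = 460 × 5896.2 / 6281.2 ≈ 431.805 mm.
Far limit Df = s·(H − f)/(H − s) = 460 × (5971.2 − 75) / (5971.2 − 460) = 460 × 5896.2 / 5511.2 ≈ 492.134 mm.
Depth of field = Df − Dn = 492.134 − 431.805 ≈ 60.329 mm.

60.3 mm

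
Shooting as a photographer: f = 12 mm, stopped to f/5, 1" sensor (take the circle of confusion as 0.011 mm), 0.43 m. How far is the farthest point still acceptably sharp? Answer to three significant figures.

Hyperfocal distance H = f²/(N·c) + f = 12²/(5 × 0.011) + 12 = 144/0.055 + 12 ≈ 2630.2 mm ≈ 2.630 m.
Far limit Df = s·(H − f)/(H − s) = 430 × (2630.2 − 12) / (2630.2 − 430) = 430 × 2618.2 / 2200.2 ≈ 511.69 mm ≈ 0.512 m.

0.512 m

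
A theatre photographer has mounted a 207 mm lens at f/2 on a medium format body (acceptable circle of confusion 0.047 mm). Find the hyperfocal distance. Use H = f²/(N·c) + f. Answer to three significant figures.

456 m

Hyperfocal distance H = f²/(N·c) + f = 207²/(2 × 0.047) + 207 = 42849/0.094 + 207 ≈ 456047.4 mm ≈ 456 m.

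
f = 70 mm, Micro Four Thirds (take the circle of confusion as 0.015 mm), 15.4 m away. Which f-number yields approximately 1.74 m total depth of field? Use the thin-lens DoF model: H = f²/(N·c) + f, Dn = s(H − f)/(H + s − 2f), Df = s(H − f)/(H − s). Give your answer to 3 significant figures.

f/1.20

Write h = H − f = f²/(N·c). The thin-lens limits are Dn = s·h/(h + (s−f)) and Df = s·h/(h − (s−f)), so DoF = Df − Dn = 2·s·(s−f)·h / (h² − (s−f)²).
That is a quadratic in h: DoF·h² − 2·s·(s−f)·h − DoF·(s−f)² = 0 ⇒ h = (s−f)·(s + √(s² + DoF²)) / DoF = 15330 × (15400 + √(15400² + 1740²)) / 1740 = 15330 × (15400 + 15498.0) / 1740 ≈ 272222 mm.
Then N = f²/(c·h) = 70² / (0.015 × 272222) = 4900 / 4083.3 ≈ 1.20.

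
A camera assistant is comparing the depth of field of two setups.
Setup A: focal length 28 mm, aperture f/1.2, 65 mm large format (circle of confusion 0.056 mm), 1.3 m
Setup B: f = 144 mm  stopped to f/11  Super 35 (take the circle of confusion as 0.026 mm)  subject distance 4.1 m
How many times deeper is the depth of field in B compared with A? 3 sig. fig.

Setup A: H = 28²/(1.2×0.056) + 28 ≈ 11694.7 mm; DoF = Df − Dn = 1459.08 − 1172.20 ≈ 286.88 mm.
Setup B: H = 144²/(11×0.026) + 144 ≈ 72647.5 mm; DoF = Df − Dn = 4336.62 − 3887.87 ≈ 448.75 mm.
Ratio = 448.75 / 286.88 ≈ 1.56.

1.56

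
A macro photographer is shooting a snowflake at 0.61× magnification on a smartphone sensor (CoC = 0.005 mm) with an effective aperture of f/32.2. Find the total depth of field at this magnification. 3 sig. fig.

0.865 mm

At magnification m, DoF ≈ 2·N_eff·c/m² = 2 × 32.2 × 0.005 / 0.61² = 0.322 / 0.3721 ≈ 0.865 mm.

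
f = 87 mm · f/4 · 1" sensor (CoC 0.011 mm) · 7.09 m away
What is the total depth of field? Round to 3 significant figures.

Hyperfocal distance H = f²/(N·c) + f = 87²/(4 × 0.011) + 87 = 7569/0.044 + 87 ≈ 172109.7 mm ≈ 172.1 m.
Near limit Dn = s·(H − f)/(H + s − 2f) = 7090 × (172109.7 − 87) / (172109.7 + 7090 − 2 × 87) = 7090 × 172022.7 / 179025.7 ≈ 6812.66 mm.
Far limit Df = s·(H − f)/(H − s) = 7090 × (172109.7 − 87) / (172109.7 − 7090) = 7090 × 172022.7 / 165019.7 ≈ 7390.88 mm.
Depth of field = Df − Dn = 7390.88 − 6812.66 ≈ 578.22 mm ≈ 0.578 m.

0.578 m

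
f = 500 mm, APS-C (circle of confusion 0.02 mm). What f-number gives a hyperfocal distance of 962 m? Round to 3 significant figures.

Rearrange H = f²/(N·c) + f for N: N = f² / ((H − f)·c).
N = 500² / ((962000 − 500) × 0.02) = 250000 / 19230 ≈ 13.

f/13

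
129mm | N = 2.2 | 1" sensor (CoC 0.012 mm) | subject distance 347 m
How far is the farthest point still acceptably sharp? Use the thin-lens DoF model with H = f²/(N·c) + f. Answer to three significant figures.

Hyperfocal distance H = f²/(N·c) + f = 129²/(2.2 × 0.012) + 129 = 16641/0.0264 + 129 ≈ 630469.9 mm ≈ 630.5 m.
Far limit Df = s·(H − f)/(H − s) = 347000 × (630469.9 − 129) / (630469.9 − 347000) = 347000 × 630340.9 / 283469.9 ≈ 771610 mm ≈ 772 m.

772 m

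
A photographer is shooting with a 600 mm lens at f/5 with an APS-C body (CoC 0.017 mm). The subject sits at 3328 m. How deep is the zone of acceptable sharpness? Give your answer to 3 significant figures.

13700 m

Hyperfocal distance H = f²/(N·c) + f = 600²/(5 × 0.017) + 600 = 360000/0.085 + 600 ≈ 4235894.1 mm ≈ 4236 m.
Near limit Dn = s·(H − f)/(H + s − 2f) = 3328000 × (4235894.1 − 600) / (4235894.1 + 3328000 − 2 × 600) = 3328000 × 4235294.1 / 7562694.1 ≈ 1863762 mm.
Far limit Df = s·(H − f)/(H − s) = 3328000 × (4235894.1 − 600) / (4235894.1 − 3328000) = 3328000 × 4235294.1 / 907894.1 ≈ 15525003 mm.
Depth of field = Df − Dn = 15525003 − 1863762 ≈ 13661241 mm ≈ 13700 m.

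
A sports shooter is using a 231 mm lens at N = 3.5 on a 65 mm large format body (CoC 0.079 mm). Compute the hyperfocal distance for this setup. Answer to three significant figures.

193 m

Hyperfocal distance H = f²/(N·c) + f = 231²/(3.5 × 0.079) + 231 = 53361/0.2765 + 231 ≈ 193218.3 mm ≈ 193 m.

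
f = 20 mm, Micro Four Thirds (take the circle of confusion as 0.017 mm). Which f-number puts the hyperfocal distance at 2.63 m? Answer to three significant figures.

Rearrange H = f²/(N·c) + f for N: N = f² / ((H − f)·c).
N = 20² / ((2630 − 20) × 0.017) = 400 / 44.37 ≈ 9.02.

f/9.02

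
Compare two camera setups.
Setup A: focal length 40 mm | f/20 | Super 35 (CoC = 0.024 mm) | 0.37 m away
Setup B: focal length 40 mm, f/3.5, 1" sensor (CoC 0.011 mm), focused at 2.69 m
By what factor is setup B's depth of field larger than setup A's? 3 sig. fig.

4.66

Setup A: H = 40²/(20×0.024) + 40 ≈ 3373.3 mm; DoF = Df − Dn = 410.655 − 336.670 ≈ 73.985 mm.
Setup B: H = 40²/(3.5×0.011) + 40 ≈ 41598.4 mm; DoF = Df − Dn = 2873.21 − 2528.75 ≈ 344.46 mm.
Ratio = 344.46 / 73.985 ≈ 4.66.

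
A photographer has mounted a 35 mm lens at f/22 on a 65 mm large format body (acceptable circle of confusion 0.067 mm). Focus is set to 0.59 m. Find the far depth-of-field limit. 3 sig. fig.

1.78 m

Hyperfocal distance H = f²/(N·c) + f = 35²/(22 × 0.067) + 35 = 1225/1.474 + 35 ≈ 866.1 mm ≈ 0.866 m.
Far limit Df = s·(H − f)/(H − s) = 590 × (866.1 − 35) / (866.1 − 590) = 590 × 831.1 / 276.1 ≈ 1776.1 mm ≈ 1.78 m.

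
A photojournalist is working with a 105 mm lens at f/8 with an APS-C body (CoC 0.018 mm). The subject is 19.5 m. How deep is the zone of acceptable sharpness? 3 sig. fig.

Hyperfocal distance H = f²/(N·c) + f = 105²/(8 × 0.018) + 105 = 11025/0.144 + 105 ≈ 76667.5 mm ≈ 76.67 m.
Near limit Dn = s·(H − f)/(H + s − 2f) = 19500 × (76667.5 − 105) / (76667.5 + 19500 − 2 × 105) = 19500 × 76562.5 / 95957.5 ≈ 15559 mm.
Far limit Df = s·(H − f)/(H − s) = 19500 × (76667.5 − 105) / (76667.5 − 19500) = 19500 × 76562.5 / 57167.5 ≈ 26116 mm.
Depth of field = Df − Dn = 26116 − 15559 ≈ 10557 mm ≈ 10.6 m.

10.6 m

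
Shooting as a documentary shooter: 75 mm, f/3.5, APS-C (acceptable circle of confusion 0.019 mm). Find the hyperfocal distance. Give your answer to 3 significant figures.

84.7 m

Hyperfocal distance H = f²/(N·c) + f = 75²/(3.5 × 0.019) + 75 = 5625/0.0665 + 75 ≈ 84661.5 mm ≈ 84.7 m.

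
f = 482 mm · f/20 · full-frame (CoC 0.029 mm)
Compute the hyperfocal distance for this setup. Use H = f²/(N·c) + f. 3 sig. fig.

401 m

Hyperfocal distance H = f²/(N·c) + f = 482²/(20 × 0.029) + 482 = 232324/0.58 + 482 ≈ 401040.6 mm ≈ 401 m.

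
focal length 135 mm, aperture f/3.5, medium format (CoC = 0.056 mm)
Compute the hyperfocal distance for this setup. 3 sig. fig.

93.1 m

Hyperfocal distance H = f²/(N·c) + f = 135²/(3.5 × 0.056) + 135 = 18225/0.196 + 135 ≈ 93119.7 mm ≈ 93.1 m.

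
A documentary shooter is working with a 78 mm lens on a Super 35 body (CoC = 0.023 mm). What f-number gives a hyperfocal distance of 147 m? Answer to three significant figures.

Rearrange H = f²/(N·c) + f for N: N = f² / ((H − f)·c).
N = 78² / ((147000 − 78) × 0.023) = 6084 / 3379 ≈ 1.80.

f/1.80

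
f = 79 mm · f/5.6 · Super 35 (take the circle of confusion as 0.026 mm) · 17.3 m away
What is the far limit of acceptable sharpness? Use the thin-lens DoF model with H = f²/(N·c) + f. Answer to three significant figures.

Hyperfocal distance H = f²/(N·c) + f = 79²/(5.6 × 0.026) + 79 = 6241/0.1456 + 79 ≈ 42943.0 mm ≈ 42.94 m.
Far limit Df = s·(H − f)/(H − s) = 17300 × (42943.0 − 79) / (42943.0 − 17300) = 17300 × 42864.0 / 25643.0 ≈ 28918 mm ≈ 28.9 m.

28.9 m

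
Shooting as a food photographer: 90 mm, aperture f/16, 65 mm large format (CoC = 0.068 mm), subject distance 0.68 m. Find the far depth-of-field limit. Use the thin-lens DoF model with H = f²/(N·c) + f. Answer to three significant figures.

0.739 m

Hyperfocal distance H = f²/(N·c) + f = 90²/(16 × 0.068) + 90 = 8100/1.088 + 90 ≈ 7534.9 mm ≈ 7.535 m.
Far limit Df = s·(H − f)/(H − s) = 680 × (7534.9 − 90) / (7534.9 − 680) = 680 × 7444.9 / 6854.9 ≈ 738.53 mm ≈ 0.739 m.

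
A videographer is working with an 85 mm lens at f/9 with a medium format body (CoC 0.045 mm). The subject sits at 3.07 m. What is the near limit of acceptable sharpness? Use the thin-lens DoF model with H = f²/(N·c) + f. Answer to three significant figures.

Hyperfocal distance H = f²/(N·c) + f = 85²/(9 × 0.045) + 85 = 7225/0.405 + 85 ≈ 17924.5 mm ≈ 17.92 m.
Near limit Dn = s·(H − f)/(H + s − 2f) = 3070 × (17924.5 − 85) / (17924.5 + 3070 − 2 × 85) = 3070 × 17839.5 / 20824.5 ≈ 2629.9 mm ≈ 2.63 m.

2.63 m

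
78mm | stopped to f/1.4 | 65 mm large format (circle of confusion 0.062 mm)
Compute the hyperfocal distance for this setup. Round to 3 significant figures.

Hyperfocal distance H = f²/(N·c) + f = 78²/(1.4 × 0.062) + 78 = 6084/0.0868 + 78 ≈ 70170.2 mm ≈ 70.2 m.

70.2 m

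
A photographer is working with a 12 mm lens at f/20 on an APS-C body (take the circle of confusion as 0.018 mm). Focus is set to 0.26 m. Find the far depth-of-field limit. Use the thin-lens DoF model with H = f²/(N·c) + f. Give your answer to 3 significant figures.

0.684 m

Hyperfocal distance H = f²/(N·c) + f = 12²/(20 × 0.018) + 12 = 144/0.36 + 12 ≈ 412.0 mm ≈ 0.412 m.
Far limit Df = s·(H − f)/(H − s) = 260 × (412.0 − 12) / (412.0 − 260) = 260 × 400.0 / 152.0 ≈ 684.21 mm ≈ 0.684 m.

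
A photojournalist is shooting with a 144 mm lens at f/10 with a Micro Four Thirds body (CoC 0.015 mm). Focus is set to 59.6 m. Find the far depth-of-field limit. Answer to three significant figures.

Hyperfocal distance H = f²/(N·c) + f = 144²/(10 × 0.015) + 144 = 20736/0.15 + 144 ≈ 138384.0 mm ≈ 138.4 m.
Far limit Df = s·(H − f)/(H − s) = 59600 × (138384.0 − 144) / (138384.0 − 59600) = 59600 × 138240.0 / 78784.0 ≈ 104578 mm ≈ 105 m.

105 m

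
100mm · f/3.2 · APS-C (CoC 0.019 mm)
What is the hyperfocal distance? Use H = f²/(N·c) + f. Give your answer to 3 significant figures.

Hyperfocal distance H = f²/(N·c) + f = 100²/(3.2 × 0.019) + 100 = 10000/0.0608 + 100 ≈ 164573.7 mm ≈ 165 m.

165 m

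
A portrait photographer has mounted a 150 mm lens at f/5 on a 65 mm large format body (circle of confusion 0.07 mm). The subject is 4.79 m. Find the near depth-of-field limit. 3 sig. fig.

Hyperfocal distance H = f²/(N·c) + f = 150²/(5 × 0.07) + 150 = 22500/0.35 + 150 ≈ 64435.7 mm ≈ 64.44 m.
Near limit Dn = s·(H − f)/(H + s − 2f) = 4790 × (64435.7 − 150) / (64435.7 + 4790 − 2 × 150) = 4790 × 64285.7 / 68925.7 ≈ 4467.5 mm ≈ 4.47 m.

4.47 m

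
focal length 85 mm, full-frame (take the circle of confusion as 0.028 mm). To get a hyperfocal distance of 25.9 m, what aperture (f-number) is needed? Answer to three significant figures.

Rearrange H = f²/(N·c) + f for N: N = f² / ((H − f)·c).
N = 85² / ((25900 − 85) × 0.028) = 7225 / 722.8 ≈ 10.

f/10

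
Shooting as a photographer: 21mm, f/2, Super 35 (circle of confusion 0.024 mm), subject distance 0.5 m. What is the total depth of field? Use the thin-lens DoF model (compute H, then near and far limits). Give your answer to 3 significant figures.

52.3 mm

Hyperfocal distance H = f²/(N·c) + f = 21²/(2 × 0.024) + 21 = 441/0.048 + 21 ≈ 9208.5 mm ≈ 9.209 m.
Near limit Dn = s·(H − f)/(H + s − 2f) = 500 × (9208.5 − 21) / (9208.5 + 500 − 2 × 21) = 500 × 9187.5 / 9666.5 ≈ 475.224 mm.
Far limit Df = s·(H − f)/(H − s) = 500 × (9208.5 − 21) / (9208.5 − 500) = 500 × 9187.5 / 8708.5 ≈ 527.502 mm.
Depth of field = Df − Dn = 527.502 − 475.224 ≈ 52.278 mm.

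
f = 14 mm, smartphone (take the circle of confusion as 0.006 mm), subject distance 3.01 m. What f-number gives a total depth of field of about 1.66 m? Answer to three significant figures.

f/2.81

Write h = H − f = f²/(N·c). The thin-lens limits are Dn = s·h/(h + (s−f)) and Df = s·h/(h − (s−f)), so DoF = Df − Dn = 2·s·(s−f)·h / (h² − (s−f)²).
That is a quadratic in h: DoF·h² − 2·s·(s−f)·h − DoF·(s−f)² = 0 ⇒ h = (s−f)·(s + √(s² + DoF²)) / DoF = 2996 × (3010 + √(3010² + 1660²)) / 1660 = 2996 × (3010 + 3437.40) / 1660 ≈ 11636 mm.
Then N = f²/(c·h) = 14² / (0.006 × 11636) = 196 / 69.818 ≈ 2.81.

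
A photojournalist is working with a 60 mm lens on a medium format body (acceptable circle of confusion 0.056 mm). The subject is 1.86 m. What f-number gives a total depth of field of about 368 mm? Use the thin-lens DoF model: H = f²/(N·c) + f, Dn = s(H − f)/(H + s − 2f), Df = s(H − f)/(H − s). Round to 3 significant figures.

Write h = H − f = f²/(N·c). The thin-lens limits are Dn = s·h/(h + (s−f)) and Df = s·h/(h − (s−f)), so DoF = Df − Dn = 2·s·(s−f)·h / (h² − (s−f)²).
That is a quadratic in h: DoF·h² − 2·s·(s−f)·h − DoF·(s−f)² = 0 ⇒ h = (s−f)·(s + √(s² + DoF²)) / DoF = 1800 × (1860 + √(1860² + 368²)) / 368 = 1800 × (1860 + 1896.05) / 368 ≈ 18372 mm.
Then N = f²/(c·h) = 60² / (0.056 × 18372) = 3600 / 1028.8 ≈ 3.50.

f/3.50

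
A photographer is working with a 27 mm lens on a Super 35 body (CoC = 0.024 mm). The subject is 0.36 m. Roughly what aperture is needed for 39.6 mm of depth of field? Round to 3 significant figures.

Write h = H − f = f²/(N·c). The thin-lens limits are Dn = s·h/(h + (s−f)) and Df = s·h/(h − (s−f)), so DoF = Df − Dn = 2·s·(s−f)·h / (h² − (s−f)²).
That is a quadratic in h: DoF·h² − 2·s·(s−f)·h − DoF·(s−f)² = 0 ⇒ h = (s−f)·(s + √(s² + DoF²)) / DoF = 333 × (360 + √(360² + 39.6²)) / 39.6 = 333 × (360 + 362.171) / 39.6 ≈ 6072.8 mm.
Then N = f²/(c·h) = 27² / (0.024 × 6072.8) = 729 / 145.75 ≈ 5.

f/5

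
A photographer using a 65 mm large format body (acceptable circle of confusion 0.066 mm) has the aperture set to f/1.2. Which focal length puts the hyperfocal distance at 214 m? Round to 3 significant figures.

130 mm

From H = f²/(N·c) + f, with f ≪ H: f ≈ √(H·N·c) = √(214000 × 1.2 × 0.066) = √16949 ≈ 130.2 mm.
The +f correction barely moves this — solving exactly, f² + N·c·f − N·c·H = 0 ⇒ f = (−N·c + √((N·c)² + 4·N·c·H))/2 = (−0.0792 + √67795)/2 ≈ 130.15 mm, so f ≈ 130 mm.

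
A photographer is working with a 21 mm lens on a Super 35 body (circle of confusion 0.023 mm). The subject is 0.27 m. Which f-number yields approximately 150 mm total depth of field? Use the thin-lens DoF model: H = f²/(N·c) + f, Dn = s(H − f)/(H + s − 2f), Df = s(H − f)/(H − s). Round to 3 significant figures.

f/20

Write h = H − f = f²/(N·c). The thin-lens limits are Dn = s·h/(h + (s−f)) and Df = s·h/(h − (s−f)), so DoF = Df − Dn = 2·s·(s−f)·h / (h² − (s−f)²).
That is a quadratic in h: DoF·h² − 2·s·(s−f)·h − DoF·(s−f)² = 0 ⇒ h = (s−f)·(s + √(s² + DoF²)) / DoF = 249 × (270 + √(270² + 150²)) / 150 = 249 × (270 + 308.869) / 150 ≈ 960.92 mm.
Then N = f²/(c·h) = 21² / (0.023 × 960.92) = 441 / 22.101 ≈ 20.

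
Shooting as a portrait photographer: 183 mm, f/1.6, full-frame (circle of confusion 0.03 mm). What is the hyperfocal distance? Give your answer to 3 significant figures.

Hyperfocal distance H = f²/(N·c) + f = 183²/(1.6 × 0.03) + 183 = 33489/0.048 + 183 ≈ 697870.5 mm ≈ 698 m.

698 m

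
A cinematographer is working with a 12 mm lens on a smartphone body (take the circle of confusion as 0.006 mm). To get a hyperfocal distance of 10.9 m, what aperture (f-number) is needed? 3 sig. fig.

Rearrange H = f²/(N·c) + f for N: N = f² / ((H − f)·c).
N = 12² / ((10900 − 12) × 0.006) = 144 / 65.33 ≈ 2.20.

f/2.20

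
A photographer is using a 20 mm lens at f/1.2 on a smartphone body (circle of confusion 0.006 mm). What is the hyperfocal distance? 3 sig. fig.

Hyperfocal distance H = f²/(N·c) + f = 20²/(1.2 × 0.006) + 20 = 400/0.0072 + 20 ≈ 55575.6 mm ≈ 55.6 m.

55.6 m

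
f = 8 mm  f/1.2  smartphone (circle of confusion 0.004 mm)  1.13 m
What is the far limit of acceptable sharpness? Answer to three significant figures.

1.23 m

Hyperfocal distance H = f²/(N·c) + f = 8²/(1.2 × 0.004) + 8 = 64/0.0048 + 8 ≈ 13341.3 mm ≈ 13.34 m.
Far limit Df = s·(H − f)/(H − s) = 1130 × (13341.3 − 8) / (13341.3 − 1130) = 1130 × 13333.3 / 12211.3 ≈ 1233.8 mm ≈ 1.23 m.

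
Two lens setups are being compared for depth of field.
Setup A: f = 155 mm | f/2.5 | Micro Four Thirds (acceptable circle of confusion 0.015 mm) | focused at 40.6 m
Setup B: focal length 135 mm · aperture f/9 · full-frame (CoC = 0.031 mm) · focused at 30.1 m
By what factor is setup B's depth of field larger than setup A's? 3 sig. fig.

Setup A: H = 155²/(2.5×0.015) + 155 ≈ 640821.7 mm; DoF = Df − Dn = 43335.8 − 38189.1 ≈ 5146.7 mm.
Setup B: H = 135²/(9×0.031) + 135 ≈ 65457.6 mm; DoF = Df − Dn = 55609 − 20634 ≈ 34975 mm.
Ratio = 34975 / 5146.7 ≈ 6.80.

6.80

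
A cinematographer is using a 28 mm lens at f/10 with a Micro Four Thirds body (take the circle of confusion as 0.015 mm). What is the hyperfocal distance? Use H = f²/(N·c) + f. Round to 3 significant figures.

Hyperfocal distance H = f²/(N·c) + f = 28²/(10 × 0.015) + 28 = 784/0.15 + 28 ≈ 5254.7 mm ≈ 5.25 m.

5.25 m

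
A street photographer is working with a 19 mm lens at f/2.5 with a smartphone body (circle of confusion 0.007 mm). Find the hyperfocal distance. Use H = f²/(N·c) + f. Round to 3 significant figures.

20.6 m

Hyperfocal distance H = f²/(N·c) + f = 19²/(2.5 × 0.007) + 19 = 361/0.0175 + 19 ≈ 20647.6 mm ≈ 20.6 m.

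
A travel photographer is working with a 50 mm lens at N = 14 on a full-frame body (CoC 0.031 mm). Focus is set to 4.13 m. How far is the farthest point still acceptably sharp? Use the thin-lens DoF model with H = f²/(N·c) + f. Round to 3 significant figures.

14.2 m

Hyperfocal distance H = f²/(N·c) + f = 50²/(14 × 0.031) + 50 = 2500/0.434 + 50 ≈ 5810.4 mm ≈ 5.810 m.
Far limit Df = s·(H − f)/(H − s) = 4130 × (5810.4 − 50) / (5810.4 − 4130) = 4130 × 5760.4 / 1680.4 ≈ 14158 mm ≈ 14.2 m.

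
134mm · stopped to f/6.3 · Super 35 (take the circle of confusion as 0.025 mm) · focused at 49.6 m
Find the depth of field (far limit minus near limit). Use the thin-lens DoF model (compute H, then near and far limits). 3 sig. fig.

53.0 m

Hyperfocal distance H = f²/(N·c) + f = 134²/(6.3 × 0.025) + 134 = 17956/0.1575 + 134 ≈ 114140.3 mm ≈ 114.1 m.
Near limit Dn = s·(H − f)/(H + s − 2f) = 49600 × (114140.3 − 134) / (114140.3 + 49600 − 2 × 134) = 49600 × 114006.3 / 163472.3 ≈ 34591 mm.
Far limit Df = s·(H − f)/(H − s) = 49600 × (114140.3 − 134) / (114140.3 − 49600) = 49600 × 114006.3 / 64540.3 ≈ 87615 mm.
Depth of field = Df − Dn = 87615 − 34591 ≈ 53024 mm ≈ 53.0 m.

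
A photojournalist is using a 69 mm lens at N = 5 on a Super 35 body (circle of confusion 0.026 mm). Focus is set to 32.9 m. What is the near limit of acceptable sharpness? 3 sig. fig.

Hyperfocal distance H = f²/(N·c) + f = 69²/(5 × 0.026) + 69 = 4761/0.13 + 69 ≈ 36692.1 mm ≈ 36.69 m.
Near limit Dn = s·(H − f)/(H + s − 2f) = 32900 × (36692.1 − 69) / (36692.1 + 32900 − 2 × 69) = 32900 × 36623.1 / 69454.1 ≈ 17348 mm ≈ 17.3 m.

17.3 m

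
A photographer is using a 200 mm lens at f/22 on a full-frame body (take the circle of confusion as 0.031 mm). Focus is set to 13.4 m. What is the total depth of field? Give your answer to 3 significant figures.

Hyperfocal distance H = f²/(N·c) + f = 200²/(22 × 0.031) + 200 = 40000/0.682 + 200 ≈ 58851.0 mm ≈ 58.85 m.
Near limit Dn = s·(H − f)/(H + s − 2f) = 13400 × (58851.0 − 200) / (58851.0 + 13400 − 2 × 200) = 13400 × 58651.0 / 71851.0 ≈ 10938.2 mm.
Far limit Df = s·(H − f)/(H − s) = 13400 × (58851.0 − 200) / (58851.0 − 13400) = 13400 × 58651.0 / 45451.0 ≈ 17291.7 mm.
Depth of field = Df − Dn = 17291.7 − 10938.2 ≈ 6353.5 mm ≈ 6.35 m.

6.35 m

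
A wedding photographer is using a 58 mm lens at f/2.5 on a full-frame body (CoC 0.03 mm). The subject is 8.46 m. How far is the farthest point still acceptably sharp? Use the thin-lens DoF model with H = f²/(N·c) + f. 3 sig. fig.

Hyperfocal distance H = f²/(N·c) + f = 58²/(2.5 × 0.03) + 58 = 3364/0.075 + 58 ≈ 44911.3 mm ≈ 44.91 m.
Far limit Df = s·(H − f)/(H − s) = 8460 × (44911.3 − 58) / (44911.3 − 8460) = 8460 × 44853.3 / 36451.3 ≈ 10410 mm ≈ 10.4 m.

10.4 m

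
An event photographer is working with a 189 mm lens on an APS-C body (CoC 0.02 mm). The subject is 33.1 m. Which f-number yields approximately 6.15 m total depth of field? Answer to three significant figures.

f/5

Write h = H − f = f²/(N·c). The thin-lens limits are Dn = s·h/(h + (s−f)) and Df = s·h/(h − (s−f)), so DoF = Df − Dn = 2·s·(s−f)·h / (h² − (s−f)²).
That is a quadratic in h: DoF·h² − 2·s·(s−f)·h − DoF·(s−f)² = 0 ⇒ h = (s−f)·(s + √(s² + DoF²)) / DoF = 32911 × (33100 + √(33100² + 6150²)) / 6150 = 32911 × (33100 + 33666.5) / 6150 ≈ 357293 mm.
Then N = f²/(c·h) = 189² / (0.02 × 357293) = 35721 / 7145.9 ≈ 5.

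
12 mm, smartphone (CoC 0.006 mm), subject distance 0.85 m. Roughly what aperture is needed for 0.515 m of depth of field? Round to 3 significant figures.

f/8

Write h = H − f = f²/(N·c). The thin-lens limits are Dn = s·h/(h + (s−f)) and Df = s·h/(h − (s−f)), so DoF = Df − Dn = 2·s·(s−f)·h / (h² − (s−f)²).
That is a quadratic in h: DoF·h² − 2·s·(s−f)·h − DoF·(s−f)² = 0 ⇒ h = (s−f)·(s + √(s² + DoF²)) / DoF = 838 × (850 + √(850² + 515²)) / 515 = 838 × (850 + 993.844) / 515 ≈ 3000.3 mm.
Then N = f²/(c·h) = 12² / (0.006 × 3000.3) = 144 / 18.002 ≈ 8.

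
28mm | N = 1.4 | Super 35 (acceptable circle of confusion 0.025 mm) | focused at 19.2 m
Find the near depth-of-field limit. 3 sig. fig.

Hyperfocal distance H = f²/(N·c) + f = 28²/(1.4 × 0.025) + 28 = 784/0.035 + 28 ≈ 22428.0 mm ≈ 22.43 m.
Near limit Dn = s·(H − f)/(H + s − 2f) = 19200 × (22428.0 − 28) / (22428.0 + 19200 − 2 × 28) = 19200 × 22400.0 / 41572.0 ≈ 10345 mm ≈ 10.3 m.

10.3 m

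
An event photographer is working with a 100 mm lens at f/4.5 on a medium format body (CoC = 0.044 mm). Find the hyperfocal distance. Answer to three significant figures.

50.6 m

Hyperfocal distance H = f²/(N·c) + f = 100²/(4.5 × 0.044) + 100 = 10000/0.198 + 100 ≈ 50605.1 mm ≈ 50.6 m.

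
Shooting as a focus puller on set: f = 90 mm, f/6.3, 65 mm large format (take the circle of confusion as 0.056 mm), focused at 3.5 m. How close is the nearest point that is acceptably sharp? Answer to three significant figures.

Hyperfocal distance H = f²/(N·c) + f = 90²/(6.3 × 0.056) + 90 = 8100/0.3528 + 90 ≈ 23049.2 mm ≈ 23.05 m.
Near limit Dn = s·(H − f)/(H + s − 2f) = 3500 × (23049.2 − 90) / (23049.2 + 3500 − 2 × 90) = 3500 × 22959.2 / 26369.2 ≈ 3047.4 mm ≈ 3.05 m.

3.05 m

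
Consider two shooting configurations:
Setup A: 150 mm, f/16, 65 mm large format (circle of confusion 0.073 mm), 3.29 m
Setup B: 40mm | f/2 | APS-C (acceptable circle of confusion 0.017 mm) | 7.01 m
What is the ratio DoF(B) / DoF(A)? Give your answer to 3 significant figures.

Setup A: H = 150²/(16×0.073) + 150 ≈ 19413.7 mm; DoF = Df − Dn = 3930.7 − 2828.9 ≈ 1101.8 mm.
Setup B: H = 40²/(2×0.017) + 40 ≈ 47098.8 mm; DoF = Df − Dn = 8228.8 − 6105.7 ≈ 2123.1 mm.
Ratio = 2123.1 / 1101.8 ≈ 1.93.

1.93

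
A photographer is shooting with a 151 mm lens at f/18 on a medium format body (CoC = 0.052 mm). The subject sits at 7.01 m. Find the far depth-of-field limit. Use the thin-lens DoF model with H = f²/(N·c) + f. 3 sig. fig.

Hyperfocal distance H = f²/(N·c) + f = 151²/(18 × 0.052) + 151 = 22801/0.936 + 151 ≈ 24511.0 mm ≈ 24.51 m.
Far limit Df = s·(H − f)/(H − s) = 7010 × (24511.0 − 151) / (24511.0 − 7010) = 7010 × 24360.0 / 17501.0 ≈ 9757.4 mm ≈ 9.76 m.

9.76 m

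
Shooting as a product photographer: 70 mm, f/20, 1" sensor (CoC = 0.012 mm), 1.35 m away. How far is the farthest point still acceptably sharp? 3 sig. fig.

1.44 m

Hyperfocal distance H = f²/(N·c) + f = 70²/(20 × 0.012) + 70 = 4900/0.24 + 70 ≈ 20486.7 mm ≈ 20.49 m.
Far limit Df = s·(H − f)/(H − s) = 1350 × (20486.7 − 70) / (20486.7 − 1350) = 1350 × 20416.7 / 19136.7 ≈ 1440.3 mm ≈ 1.44 m.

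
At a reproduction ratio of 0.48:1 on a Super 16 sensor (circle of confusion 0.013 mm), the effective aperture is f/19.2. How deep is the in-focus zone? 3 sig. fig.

At magnification m, DoF ≈ 2·N_eff·c/m² = 2 × 19.2 × 0.013 / 0.48² = 0.4992 / 0.2304 ≈ 2.17 mm.

2.17 mm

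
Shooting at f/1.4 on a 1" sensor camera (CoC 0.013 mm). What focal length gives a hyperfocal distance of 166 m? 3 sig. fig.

55.0 mm

From H = f²/(N·c) + f, with f ≪ H: f ≈ √(H·N·c) = √(166000 × 1.4 × 0.013) = √3021.2 ≈ 54.97 mm.
The +f correction barely moves this — solving exactly, f² + N·c·f − N·c·H = 0 ⇒ f = (−N·c + √((N·c)² + 4·N·c·H))/2 = (−0.0182 + √12085)/2 ≈ 54.956 mm, so f ≈ 55.0 mm.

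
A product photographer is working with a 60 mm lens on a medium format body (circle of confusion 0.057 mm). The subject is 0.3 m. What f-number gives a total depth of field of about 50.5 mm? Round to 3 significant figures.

f/22

Write h = H − f = f²/(N·c). The thin-lens limits are Dn = s·h/(h + (s−f)) and Df = s·h/(h − (s−f)), so DoF = Df − Dn = 2·s·(s−f)·h / (h² − (s−f)²).
That is a quadratic in h: DoF·h² − 2·s·(s−f)·h − DoF·(s−f)² = 0 ⇒ h = (s−f)·(s + √(s² + DoF²)) / DoF = 240 × (300 + √(300² + 50.5²)) / 50.5 = 240 × (300 + 304.221) / 50.5 ≈ 2871.5 mm.
Then N = f²/(c·h) = 60² / (0.057 × 2871.5) = 3600 / 163.68 ≈ 22.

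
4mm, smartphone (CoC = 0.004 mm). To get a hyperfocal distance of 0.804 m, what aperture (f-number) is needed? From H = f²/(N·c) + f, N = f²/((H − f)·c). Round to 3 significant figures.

f/5

Rearrange H = f²/(N·c) + f for N: N = f² / ((H − f)·c).
N = 4² / ((804 − 4) × 0.004) = 16 / 3.200 ≈ 5.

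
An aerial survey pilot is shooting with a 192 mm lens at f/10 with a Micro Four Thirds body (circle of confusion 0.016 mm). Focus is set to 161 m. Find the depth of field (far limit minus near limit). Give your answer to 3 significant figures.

Hyperfocal distance H = f²/(N·c) + f = 192²/(10 × 0.016) + 192 = 36864/0.16 + 192 ≈ 230592.0 mm ≈ 230.6 m.
Near limit Dn = s·(H − f)/(H + s − 2f) = 161000 × (230592.0 − 192) / (230592.0 + 161000 − 2 × 192) = 161000 × 230400.0 / 391208.0 ≈ 94820 mm.
Far limit Df = s·(H − f)/(H − s) = 161000 × (230592.0 − 192) / (230592.0 − 161000) = 161000 × 230400.0 / 69592.0 ≈ 533027 mm.
Depth of field = Df − Dn = 533027 − 94820 ≈ 438207 mm ≈ 438 m.

438 m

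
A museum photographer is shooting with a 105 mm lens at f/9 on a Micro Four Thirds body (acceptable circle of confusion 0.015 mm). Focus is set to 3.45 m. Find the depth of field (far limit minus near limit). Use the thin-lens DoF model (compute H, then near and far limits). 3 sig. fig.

Hyperfocal distance H = f²/(N·c) + f = 105²/(9 × 0.015) + 105 = 11025/0.135 + 105 ≈ 81771.7 mm ≈ 81.77 m.
Near limit Dn = s·(H − f)/(H + s − 2f) = 3450 × (81771.7 − 105) / (81771.7 + 3450 − 2 × 105) = 3450 × 81666.7 / 85011.7 ≈ 3314.25 mm.
Far limit Df = s·(H − f)/(H − s) = 3450 × (81771.7 − 105) / (81771.7 − 3450) = 3450 × 81666.7 / 78321.7 ≈ 3597.34 mm.
Depth of field = Df − Dn = 3597.34 − 3314.25 ≈ 283.09 mm.

283 mm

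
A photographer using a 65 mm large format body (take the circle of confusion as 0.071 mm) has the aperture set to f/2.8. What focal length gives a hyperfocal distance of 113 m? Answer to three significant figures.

150 mm

From H = f²/(N·c) + f, with f ≪ H: f ≈ √(H·N·c) = √(113000 × 2.8 × 0.071) = √22464 ≈ 149.9 mm.
The +f correction barely moves this — solving exactly, f² + N·c·f − N·c·H = 0 ⇒ f = (−N·c + √((N·c)² + 4·N·c·H))/2 = (−0.1988 + √89858)/2 ≈ 149.78 mm, so f ≈ 150 mm.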